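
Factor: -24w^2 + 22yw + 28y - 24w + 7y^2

Group: y(7y - 6w) + (4w + 4)(7y - 6w); both groups contain (7y - 6w).

(7y - 6w)(y + 4w + 4)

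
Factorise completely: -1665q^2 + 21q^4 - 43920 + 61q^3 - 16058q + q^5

Trying the rational-root candidates, q = -9 is a root, giving the factor (q + 9) and quotient q^4 + 12q^3 - 47q^2 - 1242q - 4880.
Continuing, q = -8 is a root, so (q + 8) is a factor; dividing leaves q^3 + 4q^2 - 79q - 610.
Next, q = 10 is a root, so (q - 10) divides it; the quotient is q^2 + 14q + 61.
The quadratic q^2 + 14q + 61 has discriminant -48 < 0 and is irreducible over ℤ.

(q + 8)(q + 9)(q - 10)(q^2 + 14q + 61)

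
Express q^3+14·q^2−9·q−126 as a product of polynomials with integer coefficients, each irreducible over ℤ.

By the rational root theorem, q = −3 is a root, so (q+3) is a factor; dividing leaves q^2+11·q−42.
The remaining quadratic factors as (q−3)(q+14).

(q+14)·(q+3)·(q−3)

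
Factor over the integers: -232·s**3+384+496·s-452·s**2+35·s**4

By the rational root theorem, s = 6/5 is a root, so (5·s-6) divides it; the quotient is 7·s**3-38·s**2-136·s-64.
Continuing, s = -4/7 is a root, so (7·s+4) is a factor; dividing leaves s**2-6·s-16.
The remaining quadratic factors as (s+2)(s-8).

(5·s-6)·(7·s+4)·(s+2)·(s-8)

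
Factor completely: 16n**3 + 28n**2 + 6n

Pull out the common factor 2n, then factor the remaining trinomial.

2n(2n + 3)(4n + 1)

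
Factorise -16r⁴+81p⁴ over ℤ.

(3p+2r)(3p-2r)(9p²+4r²)

(3p)⁴ − (2r)⁴ = ((3p)² − (2r)²)((3p)² + (2r)²); the first factor splits again, the second (9p²+4r²) is irreducible.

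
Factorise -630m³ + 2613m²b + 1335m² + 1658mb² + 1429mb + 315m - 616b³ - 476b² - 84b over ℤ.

Group: 14m(-45m² + 222mb + 105m - 56b² - 28b) + (11b + 3)(-45m² + 222mb + 105m - 56b² - 28b); both groups contain (-45m² + 222mb + 105m - 56b² - 28b), so (14m + 11b + 3) is a factor with cofactor -45m² + 222mb + 105m - 56b² - 28b.
The cofactor groups again: -45m² + 222mb + 105m - 56b² - 28b = -15m(3m - 14b - 7) + 4b(3m - 14b - 7); both groups contain (3m - 14b - 7), giving -(15m - 4b)(3m - 14b - 7).

-(3m - 14b - 7)(15m - 4b)(14m + 11b + 3)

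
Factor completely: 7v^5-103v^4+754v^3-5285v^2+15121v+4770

Among the possible rational roots, v = 5 is a root, so (v-5) is a factor; dividing leaves 7v^4-68v^3+414v^2-3215v-954.
Continuing, v = 9 is a root, so (v-9) is a factor; dividing leaves 7v^3-5v^2+369v+106.
Next, v = -2/7 is a root, so (7v+2) is a factor; dividing leaves v^2-v+53.
The quadratic v^2-v+53 has discriminant -211 < 0 and is irreducible over ℤ.

(7v+2)(v-5)(v-9)(v^2-v+53)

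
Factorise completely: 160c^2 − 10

Pull out the common factor 10; 16c^2 − 1 is a difference of squares.

10(4c + 1)(4c − 1)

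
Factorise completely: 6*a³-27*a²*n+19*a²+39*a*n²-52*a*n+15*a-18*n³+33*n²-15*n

(2*a-3*n+3)*(3*a-6*n+5)*(a-n)

Group: a*(6*a²-21*a*n+19*a+18*n²-33*n+15) - n*(6*a²-21*a*n+19*a+18*n²-33*n+15); both groups contain (6*a²-21*a*n+19*a+18*n²-33*n+15), so (a-n) is a factor with cofactor 6*a²-21*a*n+19*a+18*n²-33*n+15.
The cofactor groups again: 6*a²-21*a*n+19*a+18*n²-33*n+15 = 2*a*(3*a-6*n+5) + (-3*n+3)*(3*a-6*n+5); both groups contain (3*a-6*n+5), giving (2*a-3*n+3)*(3*a-6*n+5).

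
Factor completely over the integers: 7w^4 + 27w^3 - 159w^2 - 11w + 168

Among the possible rational roots, w = 8/7 is a root, giving the factor (7w - 8) and quotient w^3 + 5w^2 - 17w - 21.
Continuing, w = -1 is a root, so (w + 1) is a factor; dividing leaves w^2 + 4w - 21.
The remaining quadratic factors as (w - 3)(w + 7).

(7w - 8)(w + 1)(w + 7)(w - 3)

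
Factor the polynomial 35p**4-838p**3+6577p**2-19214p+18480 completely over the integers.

(5p-14)(7p-15)(p-11)(p-8)

Among the possible rational roots, p = 15/7 is a root, giving the factor (7p-15) and quotient 5p**3-109p**2+706p-1232.
Then p = 8 is a root, so (p-8) divides it; the quotient is 5p**2-69p+154.
The remaining quadratic factors as (5p-14)(p-11).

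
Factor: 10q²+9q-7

(2q-1)(5q+7)

Need a pair with product 10·(-7) = -70 and sum 9: that's 14 and -5.
Split the middle term: 10q²+14q - 5q-7 = 2q(5q+7) - (5q+7).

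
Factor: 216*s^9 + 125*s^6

Pull out the common factor s^6, leaving 216*s^3 + 125.
Recognize a sum of cubes with the parts 6*s and 5.

s^6*(6*s + 5)*(36*s^2 − 30*s + 25)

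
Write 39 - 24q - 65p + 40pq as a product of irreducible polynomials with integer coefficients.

(5p - 3)(8q - 13)

Group as (40pq - 65p) + (-24q + 39) = 5p(8q - 13) - 3(8q - 13).
Both groups share the factor (8q - 13).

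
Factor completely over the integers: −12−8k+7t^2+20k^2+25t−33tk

(t−4k+4)(7t−5k−3)

Group: t(7t−5k−3) + (−4k+4)(7t−5k−3); both groups contain (7t−5k−3).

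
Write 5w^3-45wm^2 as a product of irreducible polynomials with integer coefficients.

5w(w-3m)(w+3m)

Pull out the common factor 5w; w^2-9m^2 is a difference of squares.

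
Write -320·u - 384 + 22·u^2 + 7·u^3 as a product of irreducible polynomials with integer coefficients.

(7·u + 8)·(u + 8)·(u - 6)

Among the possible rational roots, u = -8/7 is a root, so (7·u + 8) divides it; the quotient is u^2 + 2·u - 48.
The remaining quadratic factors as (u - 6)(u + 8).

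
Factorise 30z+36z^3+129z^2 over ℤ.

3z(3z+10)(4z+1)

Pull out the common factor 3z, then factor the remaining trinomial.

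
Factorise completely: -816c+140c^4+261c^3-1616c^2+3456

Among the possible rational roots, c = 8/5 is a root, so (5c-8) is a factor; dividing leaves 28c^3+97c^2-168c-432.
Next, c = 9/4 is a root, so (4c-9) is a factor; dividing leaves 7c^2+40c+48.
The remaining quadratic factors as (7c+12)(c+4).

(4c-9)(5c-8)(7c+12)(c+4)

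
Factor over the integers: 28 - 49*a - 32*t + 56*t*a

(7*a - 4)*(8*t - 7)

Group as (56*t*a - 32*t) + (-49*a + 28) = 8*t*(7*a - 4) - 7*(7*a - 4).
Both groups share the factor (7*a - 4).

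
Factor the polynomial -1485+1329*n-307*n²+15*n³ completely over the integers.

(3*n-11)*(5*n-9)*(n-15)

By the rational root theorem, n = 11/3 is a root, so (3*n-11) divides it; the quotient is 5*n²-84*n+135.
The remaining quadratic factors as (5*n-9)(n-15).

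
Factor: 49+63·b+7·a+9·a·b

Group as (9·a·b+7·a) + (63·b+49) = a·(9·b+7) + 7·(9·b+7).
Both groups share the factor (9·b+7).

(9·b+7)·(a+7)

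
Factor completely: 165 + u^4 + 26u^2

Substitute w = u^2 to get a quadratic in w, then factor.
u^2 + 15 is irreducible over ℤ (always positive, so no real roots).
u^2 + 11 is irreducible over ℤ (always positive, so no real roots).

(u^2 + 11)(u^2 + 15)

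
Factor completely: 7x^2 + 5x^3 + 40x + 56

Group as (5x^3 + 40x) + (7x^2 + 56) = 5x(x^2 + 8) + 7(x^2 + 8).
Both groups share the factor (x^2 + 8).

(5x + 7)(x^2 + 8)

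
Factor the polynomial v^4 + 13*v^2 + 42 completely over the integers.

Substitute u = v^2 to get a quadratic in u, then factor.
v^2 + 7 is irreducible over ℤ (always positive, so no real roots).
v^2 + 6 is irreducible over ℤ (always positive, so no real roots).

(v^2 + 6)*(v^2 + 7)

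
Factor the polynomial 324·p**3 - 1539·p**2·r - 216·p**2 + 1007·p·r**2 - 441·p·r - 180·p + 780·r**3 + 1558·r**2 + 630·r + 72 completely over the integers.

(4·p - 15·r - 4)·(9·p + 4·r + 6)·(9·p - 13·r - 3)

Group: 9·p·(36·p**2 - 187·p·r - 48·p + 195·r**2 + 97·r + 12) + (4·r + 6)·(36·p**2 - 187·p·r - 48·p + 195·r**2 + 97·r + 12); both groups contain (36·p**2 - 187·p·r - 48·p + 195·r**2 + 97·r + 12), so (9·p + 4·r + 6) is a factor with cofactor 36·p**2 - 187·p·r - 48·p + 195·r**2 + 97·r + 12.
The cofactor groups again: 36·p**2 - 187·p·r - 48·p + 195·r**2 + 97·r + 12 = 4·p·(9·p - 13·r - 3) + (-15·r - 4)·(9·p - 13·r - 3); both groups contain (9·p - 13·r - 3), giving (4·p - 15·r - 4)·(9·p - 13·r - 3).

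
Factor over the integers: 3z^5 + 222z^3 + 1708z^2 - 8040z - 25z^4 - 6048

(3z + 2)(z + 6)(z - 4)(z^2 - 11z + 126)

Among the possible rational roots, z = 4 is a root, giving the factor (z - 4) and quotient 3z^4 - 13z^3 + 170z^2 + 2388z + 1512.
Next, z = -2/3 is a root, so (3z + 2) divides it; the quotient is z^3 - 5z^2 + 60z + 756.
Continuing, z = -6 is a root, giving the factor (z + 6) and quotient z^2 - 11z + 126.
The quadratic z^2 - 11z + 126 has discriminant -383 < 0 and is irreducible over ℤ.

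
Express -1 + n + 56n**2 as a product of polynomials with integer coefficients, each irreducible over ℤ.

Need a pair with product 56·(-1) = -56 and sum 1: that's -7 and 8.
Split the middle term: 56n**2 - 7n + 8n - 1 = 7n(8n - 1) + (8n - 1).

(7n + 1)(8n - 1)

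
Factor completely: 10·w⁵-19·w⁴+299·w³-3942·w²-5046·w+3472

Among the possible rational roots, w = -8/5 is a root, giving the factor (5·w+8) and quotient 2·w⁴-7·w³+71·w²-902·w+434.
Continuing, w = 1/2 is a root, so (2·w-1) is a factor; dividing leaves w³-3·w²+34·w-434.
Continuing, w = 7 is a root, so (w-7) divides it; the quotient is w²+4·w+62.
The quadratic w²+4·w+62 has discriminant -232 < 0 and is irreducible over ℤ.

(2·w-1)·(5·w+8)·(w-7)·(w²+4·w+62)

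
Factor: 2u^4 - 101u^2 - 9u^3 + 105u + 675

(2u + 5)(u + 5)(u - 3)(u - 9)

Among the possible rational roots, u = 9 is a root, giving the factor (u - 9) and quotient 2u^3 + 9u^2 - 20u - 75.
Then u = -5 is a root, so (u + 5) divides it; the quotient is 2u^2 - u - 15.
The remaining quadratic factors as (2u + 5)(u - 3).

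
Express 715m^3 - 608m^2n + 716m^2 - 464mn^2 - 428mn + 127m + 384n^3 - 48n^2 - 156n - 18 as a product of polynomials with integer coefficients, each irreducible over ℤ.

(11m - 8n - 1)(13m - 12n + 9)(5m + 4n + 2)

Group: 5m(143m^2 - 236mn + 86m + 96n^2 - 60n - 9) + (4n + 2)(143m^2 - 236mn + 86m + 96n^2 - 60n - 9); both groups contain (143m^2 - 236mn + 86m + 96n^2 - 60n - 9), so (5m + 4n + 2) is a factor with cofactor 143m^2 - 236mn + 86m + 96n^2 - 60n - 9.
The cofactor groups again: 143m^2 - 236mn + 86m + 96n^2 - 60n - 9 = 11m(13m - 12n + 9) + (-8n - 1)(13m - 12n + 9); both groups contain (13m - 12n + 9), giving (11m - 8n - 1)(13m - 12n + 9).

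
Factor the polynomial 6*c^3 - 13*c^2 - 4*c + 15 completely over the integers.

Among the possible rational roots, c = 5/3 is a root, so (3*c - 5) is a factor; dividing leaves 2*c^2 - c - 3.
The remaining quadratic factors as (c + 1)(2*c - 3).

(2*c - 3)*(3*c - 5)*(c + 1)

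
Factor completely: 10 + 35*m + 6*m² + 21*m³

Group as (21*m³ + 35*m) + (6*m² + 10) = 7*m*(3*m² + 5) + 2*(3*m² + 5).
Both groups share the factor (3*m² + 5).

(7*m + 2)*(3*m² + 5)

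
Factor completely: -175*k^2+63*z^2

7*(3*z-5*k)*(3*z+5*k)

Factor out 7, leaving 9*z^2-25*k^2, which is a difference of two squares.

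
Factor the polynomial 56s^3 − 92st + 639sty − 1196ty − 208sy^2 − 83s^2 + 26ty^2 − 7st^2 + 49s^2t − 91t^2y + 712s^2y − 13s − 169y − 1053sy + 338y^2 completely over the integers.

Group: s(56s^2 + 49st − 16sy − 83s − 7t^2 + 2ty − 92t + 26y − 13) + 13y(56s^2 + 49st − 16sy − 83s − 7t^2 + 2ty − 92t + 26y − 13); both groups contain (56s^2 + 49st − 16sy − 83s − 7t^2 + 2ty − 92t + 26y − 13), so (s + 13y) is a factor with cofactor 56s^2 + 49st − 16sy − 83s − 7t^2 + 2ty − 92t + 26y − 13.
The cofactor groups again: 56s^2 + 49st − 16sy − 83s − 7t^2 + 2ty − 92t + 26y − 13 = 7s(8s − t − 13) + (7t − 2y + 1)(8s − t − 13); both groups contain (8s − t − 13), giving (7s + 7t − 2y + 1)(8s − t − 13).

(7s + 7t − 2y + 1)(8s − t − 13)(s + 13y)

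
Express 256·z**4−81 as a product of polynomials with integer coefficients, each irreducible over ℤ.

Write as (16·z**2)² − (9)², then factor 16·z**2−9 once more.

(4·z+3)·(4·z−3)·(16·z**2+9)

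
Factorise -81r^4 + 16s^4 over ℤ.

(2s - 3r)(2s + 3r)(4s^2 + 9r^2)

Write as (4s^2)² − (9r^2)², then factor 4s^2 - 9r^2 once more.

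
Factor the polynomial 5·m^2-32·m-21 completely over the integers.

Need a pair with product 5·(-21) = -105 and sum -32: that's 3 and -35.
Split the middle term: 5·m^2+3·m - 35·m-21 = m·(5·m+3) - 7·(5·m+3).

(5·m+3)·(m-7)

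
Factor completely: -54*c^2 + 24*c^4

6*c^2*(2*c + 3)*(2*c - 3)

Pull out the common factor 6*c^2; 4*c^2 - 9 is a difference of squares.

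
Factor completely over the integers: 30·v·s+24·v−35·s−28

Group as (30·v·s+24·v) + (−35·s−28) = 6·v·(5·s+4) − 7·(5·s+4).
Both groups share the factor (5·s+4).

(5·s+4)·(6·v−7)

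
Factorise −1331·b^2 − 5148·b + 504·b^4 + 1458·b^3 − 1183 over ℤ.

Among the possible rational roots, b = −13/6 is a root, giving the factor (6·b + 13) and quotient 84·b^3 + 61·b^2 − 354·b − 91.
Then b = 13/7 is a root, giving the factor (7·b − 13) and quotient 12·b^2 + 31·b + 7.
The remaining quadratic factors as (3·b + 7)(4·b + 1).

(3·b + 7)·(4·b + 1)·(6·b + 13)·(7·b − 13)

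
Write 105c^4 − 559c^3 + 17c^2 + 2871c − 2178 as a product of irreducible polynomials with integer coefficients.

(3c − 11)(5c + 11)(7c − 6)(c − 3)

By the rational root theorem, c = −11/5 is a root, giving the factor (5c + 11) and quotient 21c^3 − 158c^2 + 351c − 198.
Then c = 6/7 is a root, so (7c − 6) is a factor; dividing leaves 3c^2 − 20c + 33.
The remaining quadratic factors as (c − 3)(3c − 11).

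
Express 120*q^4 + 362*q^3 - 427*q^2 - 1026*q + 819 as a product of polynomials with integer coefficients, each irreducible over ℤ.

(4*q - 3)*(5*q - 7)*(6*q + 13)*(q + 3)

By the rational root theorem, q = 7/5 is a root, so (5*q - 7) is a factor; dividing leaves 24*q^3 + 106*q^2 + 63*q - 117.
Continuing, q = -13/6 is a root, so (6*q + 13) divides it; the quotient is 4*q^2 + 9*q - 9.
The remaining quadratic factors as (4*q - 3)(q + 3).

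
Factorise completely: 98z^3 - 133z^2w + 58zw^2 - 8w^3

(7z - 2w)(7z - 4w)(2z - w)

Group: 7z(14z^2 - 11zw + 2w^2) - 4w(14z^2 - 11zw + 2w^2); both groups contain (14z^2 - 11zw + 2w^2), so (7z - 4w) is a factor with cofactor 14z^2 - 11zw + 2w^2.
The cofactor groups again: 14z^2 - 11zw + 2w^2 = 2z(7z - 2w) - w(7z - 2w); both groups contain (7z - 2w), giving (2z - w)(7z - 2w).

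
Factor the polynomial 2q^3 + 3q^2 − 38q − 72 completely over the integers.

By the rational root theorem, q = −4 is a root, so (q + 4) is a factor; dividing leaves 2q^2 − 5q − 18.
The remaining quadratic factors as (q + 2)(2q − 9).

(2q − 9)(q + 2)(q + 4)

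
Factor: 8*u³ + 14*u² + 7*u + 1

Testing divisors of the constant over divisors of the leading coefficient, u = −1/2 is a root, so (2*u + 1) divides it; the quotient is 4*u² + 5*u + 1.
The remaining quadratic factors as (u + 1)(4*u + 1).

(2*u + 1)*(4*u + 1)*(u + 1)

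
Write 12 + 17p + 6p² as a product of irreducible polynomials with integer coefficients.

(2p + 3)(3p + 4)

Need a pair with product 6·12 = 72 and sum 17: that's 8 and 9.
Split the middle term: 6p² + 8p + 9p + 12 = 2p(3p + 4) + 3(3p + 4).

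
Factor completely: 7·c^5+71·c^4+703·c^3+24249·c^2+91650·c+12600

(7·c+1)·(c+15)·(c+4)·(c^2−9·c+210)

By the rational root theorem, c = −4 is a root, so (c+4) is a factor; dividing leaves 7·c^4+43·c^3+531·c^2+22125·c+3150.
Next, c = −1/7 is a root, giving the factor (7·c+1) and quotient c^3+6·c^2+75·c+3150.
Then c = −15 is a root, so (c+15) is a factor; dividing leaves c^2−9·c+210.
The quadratic c^2−9·c+210 has discriminant −759 < 0 and is irreducible over ℤ.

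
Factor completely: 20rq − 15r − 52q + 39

(4q − 3)(5r − 13)

Group as (20rq − 15r) + (−52q + 39) = 5r(4q − 3) − 13(4q − 3).
Both groups share the factor (4q − 3).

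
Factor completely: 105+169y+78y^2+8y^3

Testing divisors of the constant over divisors of the leading coefficient, y = -5/4 is a root, so (4y+5) is a factor; dividing leaves 2y^2+17y+21.
The remaining quadratic factors as (2y+3)(y+7).

(2y+3)(4y+5)(y+7)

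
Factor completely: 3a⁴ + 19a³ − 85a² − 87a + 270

Among the possible rational roots, a = 3 is a root, so (a − 3) divides it; the quotient is 3a³ + 28a² − a − 90.
Next, a = 5/3 is a root, so (3a − 5) is a factor; dividing leaves a² + 11a + 18.
The remaining quadratic factors as (a + 9)(a + 2).

(3a − 5)(a + 2)(a + 9)(a − 3)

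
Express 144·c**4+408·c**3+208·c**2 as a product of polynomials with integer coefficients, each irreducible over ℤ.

8·c**2·(3·c+2)·(6·c+13)

Pull out the common factor 8·c**2, then factor the remaining trinomial.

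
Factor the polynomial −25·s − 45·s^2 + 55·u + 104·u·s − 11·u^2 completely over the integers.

Group: −u·(11·u − 5·s) + (9·s + 5)·(11·u − 5·s); both groups contain (11·u − 5·s).

−(11·u − 5·s)·(u − 9·s − 5)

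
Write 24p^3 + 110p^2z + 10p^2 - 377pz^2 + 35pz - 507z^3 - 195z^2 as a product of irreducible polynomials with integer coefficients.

Group: 12p(2p^2 + 7pz - 39z^2) + (13z + 5)(2p^2 + 7pz - 39z^2); both groups contain (2p^2 + 7pz - 39z^2), so (12p + 13z + 5) is a factor with cofactor 2p^2 + 7pz - 39z^2.
The cofactor groups again: 2p^2 + 7pz - 39z^2 = p(2p + 13z) - 3z(2p + 13z); both groups contain (2p + 13z), giving (p - 3z)(2p + 13z).

(12p + 13z + 5)(2p + 13z)(p - 3z)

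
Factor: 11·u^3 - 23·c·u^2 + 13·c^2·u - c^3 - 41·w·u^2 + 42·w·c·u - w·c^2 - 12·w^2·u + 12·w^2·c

Group: 4·w·(3·w·c - 3·w·u - c^2 + 12·c·u - 11·u^2) + (c - u)·(3·w·c - 3·w·u - c^2 + 12·c·u - 11·u^2); both groups contain (3·w·c - 3·w·u - c^2 + 12·c·u - 11·u^2), so (4·w + c - u) is a factor with cofactor 3·w·c - 3·w·u - c^2 + 12·c·u - 11·u^2.
The cofactor groups again: 3·w·c - 3·w·u - c^2 + 12·c·u - 11·u^2 = c·(3·w - c + 11·u) - u·(3·w - c + 11·u); both groups contain (3·w - c + 11·u), giving (c - u)·(3·w - c + 11·u).

(3·w - c + 11·u)·(c - u)·(4·w + c - u)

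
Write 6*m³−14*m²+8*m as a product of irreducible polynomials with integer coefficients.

2*m*(3*m−4)*(m−1)

Pull out the common factor 2*m, then factor the remaining trinomial.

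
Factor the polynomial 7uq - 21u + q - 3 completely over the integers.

Group as (7uq - 21u) + (q - 3) = 7u(q - 3) + (q - 3).
Both groups share the factor (q - 3).

(7u + 1)(q - 3)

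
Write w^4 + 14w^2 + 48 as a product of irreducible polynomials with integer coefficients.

Substitute u = w^2 to get a quadratic in u, then factor.
w^2 + 8 is irreducible over ℤ (always positive, so no real roots).
w^2 + 6 is irreducible over ℤ (always positive, so no real roots).

(w^2 + 6)(w^2 + 8)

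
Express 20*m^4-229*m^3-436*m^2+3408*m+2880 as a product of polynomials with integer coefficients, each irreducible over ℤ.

(4*m+15)*(5*m+4)*(m-12)*(m-4)

Trying the rational-root candidates, m = -15/4 is a root, so (4*m+15) is a factor; dividing leaves 5*m^3-76*m^2+176*m+192.
Continuing, m = 4 is a root, giving the factor (m-4) and quotient 5*m^2-56*m-48.
The remaining quadratic factors as (5*m+4)(m-12).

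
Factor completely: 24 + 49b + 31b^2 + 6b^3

Among the possible rational roots, b = −3/2 is a root, giving the factor (2b + 3) and quotient 3b^2 + 11b + 8.
The remaining quadratic factors as (3b + 8)(b + 1).

(2b + 3)(3b + 8)(b + 1)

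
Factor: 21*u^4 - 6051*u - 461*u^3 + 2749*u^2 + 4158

(3*u - 11)*(7*u - 9)*(u - 14)*(u - 3)

Trying the rational-root candidates, u = 3 is a root, so (u - 3) divides it; the quotient is 21*u^3 - 398*u^2 + 1555*u - 1386.
Continuing, u = 9/7 is a root, so (7*u - 9) divides it; the quotient is 3*u^2 - 53*u + 154.
The remaining quadratic factors as (3*u - 11)(u - 14).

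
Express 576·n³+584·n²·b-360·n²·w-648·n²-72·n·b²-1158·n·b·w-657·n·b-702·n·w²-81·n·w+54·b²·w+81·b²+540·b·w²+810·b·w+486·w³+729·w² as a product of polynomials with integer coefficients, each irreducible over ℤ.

(9·n-b-9·w)·(8·n-6·w-9)·(8·n+9·b+9·w)

Group: 8·n·(72·n²+73·n·b+9·n·w-9·b²-90·b·w-81·w²) + (-6·w-9)·(72·n²+73·n·b+9·n·w-9·b²-90·b·w-81·w²); both groups contain (72·n²+73·n·b+9·n·w-9·b²-90·b·w-81·w²), so (8·n-6·w-9) is a factor with cofactor 72·n²+73·n·b+9·n·w-9·b²-90·b·w-81·w².
The cofactor groups again: 72·n²+73·n·b+9·n·w-9·b²-90·b·w-81·w² = 8·n·(9·n-b-9·w) + (9·b+9·w)·(9·n-b-9·w); both groups contain (9·n-b-9·w), giving (8·n+9·b+9·w)·(9·n-b-9·w).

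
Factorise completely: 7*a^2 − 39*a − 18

(7*a + 3)*(a − 6)

Need a pair with product 7·(−18) = −126 and sum −39: that's −42 and 3.
Split the middle term: 7*a^2 − 42*a + 3*a − 18 = 7*a*(a − 6) + 3*(a − 6).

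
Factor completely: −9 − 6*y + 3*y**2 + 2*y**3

Group as (2*y**3 − 6*y) + (3*y**2 − 9) = 2*y*(y**2 − 3) + 3*(y**2 − 3).
Both groups share the factor (y**2 − 3).

(2*y + 3)*(y**2 − 3)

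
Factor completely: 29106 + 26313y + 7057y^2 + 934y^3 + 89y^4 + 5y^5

(5y + 9)(y + 6)(y + 7)(y^2 + 3y + 77)

Trying the rational-root candidates, y = −9/5 is a root, giving the factor (5y + 9) and quotient y^4 + 16y^3 + 158y^2 + 1127y + 3234.
Next, y = −6 is a root, so (y + 6) is a factor; dividing leaves y^3 + 10y^2 + 98y + 539.
Continuing, y = −7 is a root, so (y + 7) is a factor; dividing leaves y^2 + 3y + 77.
The quadratic y^2 + 3y + 77 has discriminant −299 < 0 and is irreducible over ℤ.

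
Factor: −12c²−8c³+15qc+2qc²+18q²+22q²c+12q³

Group: 2q(6q²+14qc+9q+8c²+12c) − c(6q²+14qc+9q+8c²+12c); both groups contain (6q²+14qc+9q+8c²+12c), so (2q−c) is a factor with cofactor 6q²+14qc+9q+8c²+12c.
The cofactor groups again: 6q²+14qc+9q+8c²+12c = 2q(3q+4c) + (2c+3)(3q+4c); both groups contain (3q+4c), giving (2q+2c+3)(3q+4c).

(2q−c)(2q+2c+3)(3q+4c)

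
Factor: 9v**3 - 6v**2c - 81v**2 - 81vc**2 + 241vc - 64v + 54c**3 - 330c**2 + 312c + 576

(3v - 2c + 8)(3v - 9c - 8)(v + 3c - 9)

Group: 3v(3v**2 - 35v - 27c**2 + 57c + 72) + (-2c + 8)(3v**2 - 35v - 27c**2 + 57c + 72); both groups contain (3v**2 - 35v - 27c**2 + 57c + 72), so (3v - 2c + 8) is a factor with cofactor 3v**2 - 35v - 27c**2 + 57c + 72.
The cofactor groups again: 3v**2 - 35v - 27c**2 + 57c + 72 = 3v(v + 3c - 9) + (-9c - 8)(v + 3c - 9); both groups contain (v + 3c - 9), giving (3v - 9c - 8)(v + 3c - 9).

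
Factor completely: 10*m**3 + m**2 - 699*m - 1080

(2*m + 15)*(5*m + 8)*(m - 9)

Trying the rational-root candidates, m = -15/2 is a root, so (2*m + 15) is a factor; dividing leaves 5*m**2 - 37*m - 72.
The remaining quadratic factors as (5*m + 8)(m - 9).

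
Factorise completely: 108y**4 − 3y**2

3y**2(6y + 1)(6y − 1)

Factor out 3y**2, leaving 36y**2 − 1, which is a difference of two squares.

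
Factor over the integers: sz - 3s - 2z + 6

Group as (sz - 3s) + (-2z + 6) = s(z - 3) - 2(z - 3).
Both groups share the factor (z - 3).

(s - 2)(z - 3)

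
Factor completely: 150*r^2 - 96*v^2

6*(5*r + 4*v)*(5*r - 4*v)

Factor out 6, leaving 25*r^2 - 16*v^2, which is a difference of two squares.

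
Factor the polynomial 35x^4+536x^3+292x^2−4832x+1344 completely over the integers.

Testing divisors of the constant over divisors of the leading coefficient, x = 2/7 is a root, so (7x−2) is a factor; dividing leaves 5x^3+78x^2+64x−672.
Then x = −4 is a root, so (x+4) divides it; the quotient is 5x^2+58x−168.
The remaining quadratic factors as (5x−12)(x+14).

(5x−12)(7x−2)(x+14)(x+4)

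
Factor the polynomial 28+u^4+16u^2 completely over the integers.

(u^2+14)(u^2+2)

Substitute w = u^2 to get a quadratic in w, then factor.
u^2+14 is irreducible over ℤ (always positive, so no real roots).
u^2+2 is irreducible over ℤ (always positive, so no real roots).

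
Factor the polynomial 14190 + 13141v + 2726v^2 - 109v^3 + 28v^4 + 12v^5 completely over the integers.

(2v + 5)(6v + 11)(v + 6)(v^2 - 8v + 43)

Among the possible rational roots, v = -5/2 is a root, giving the factor (2v + 5) and quotient 6v^4 - v^3 - 52v^2 + 1493v + 2838.
Continuing, v = -11/6 is a root, so (6v + 11) divides it; the quotient is v^3 - 2v^2 - 5v + 258.
Continuing, v = -6 is a root, so (v + 6) is a factor; dividing leaves v^2 - 8v + 43.
The quadratic v^2 - 8v + 43 has discriminant -108 < 0 and is irreducible over ℤ.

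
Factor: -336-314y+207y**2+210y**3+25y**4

Trying the rational-root candidates, y = -7 is a root, so (y+7) divides it; the quotient is 25y**3+35y**2-38y-48.
Next, y = -8/5 is a root, giving the factor (5y+8) and quotient 5y**2-y-6.
The remaining quadratic factors as (5y-6)(y+1).

(5y+8)(5y-6)(y+1)(y+7)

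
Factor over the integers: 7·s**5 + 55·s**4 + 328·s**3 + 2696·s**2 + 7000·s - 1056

Testing divisors of the constant over divisors of the leading coefficient, s = -6 is a root, so (s + 6) divides it; the quotient is 7·s**4 + 13·s**3 + 250·s**2 + 1196·s - 176.
Then s = 1/7 is a root, so (7·s - 1) is a factor; dividing leaves s**3 + 2·s**2 + 36·s + 176.
Then s = -4 is a root, so (s + 4) divides it; the quotient is s**2 - 2·s + 44.
The quadratic s**2 - 2·s + 44 has discriminant -172 < 0 and is irreducible over ℤ.

(7·s - 1)·(s + 4)·(s + 6)·(s**2 - 2·s + 44)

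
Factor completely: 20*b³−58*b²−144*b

2*b*(2*b−9)*(5*b+8)

Pull out the common factor 2*b, then factor the remaining trinomial.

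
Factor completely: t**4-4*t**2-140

(t**2+10)*(t**2-14)

Substitute u = t**2 to get a quadratic in u, then factor.
t**2-14 is irreducible over ℤ (14 is not a perfect square).
t**2+10 is irreducible over ℤ (always positive, so no real roots).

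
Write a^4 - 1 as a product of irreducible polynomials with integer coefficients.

(a + 1)*(a - 1)*(a^2 + 1)

Difference of squares twice: with A = a and B = 1, A⁴ − B⁴ = (A² − B²)(A² + B²), and A² − B² factors again.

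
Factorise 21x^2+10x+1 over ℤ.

Need a pair with product 21·1 = 21 and sum 10: that's 3 and 7.
Split the middle term: 21x^2+3x + 7x+1 = 3x(7x+1) + (7x+1).

(3x+1)(7x+1)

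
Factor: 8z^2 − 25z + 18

Need a pair with product 8·18 = 144 and sum −25: that's −16 and −9.
Split the middle term: 8z^2 − 16z − 9z + 18 = 8z(z − 2) − 9(z − 2).

(8z − 9)(z − 2)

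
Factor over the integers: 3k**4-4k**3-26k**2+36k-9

By the rational root theorem, k = 1 is a root, so (k-1) is a factor; dividing leaves 3k**3-k**2-27k+9.
Continuing, k = 3 is a root, so (k-3) divides it; the quotient is 3k**2+8k-3.
The remaining quadratic factors as (k+3)(3k-1).

(3k-1)(k+3)(k-1)(k-3)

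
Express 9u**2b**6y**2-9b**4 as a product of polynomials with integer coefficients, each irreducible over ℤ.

9b**4(uby+1)(uby-1)

Every term has a factor of 9b**4; factoring it out leaves u**2b**2y**2-1.
Recognize a difference of squares with the parts uby and 1.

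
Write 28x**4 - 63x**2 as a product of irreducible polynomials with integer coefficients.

7x**2(2x + 3)(2x - 3)

Every term has a factor of 7x**2. Then 4x**2 - 9 = (2x)² − (3)².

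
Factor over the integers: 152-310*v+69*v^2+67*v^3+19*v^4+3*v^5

By the rational root theorem, v = 1 is a root, giving the factor (v-1) and quotient 3*v^4+22*v^3+89*v^2+158*v-152.
Next, v = -4 is a root, giving the factor (v+4) and quotient 3*v^3+10*v^2+49*v-38.
Next, v = 2/3 is a root, so (3*v-2) is a factor; dividing leaves v^2+4*v+19.
The quadratic v^2+4*v+19 has discriminant -60 < 0 and is irreducible over ℤ.

(3*v-2)*(v+4)*(v-1)*(v^2+4*v+19)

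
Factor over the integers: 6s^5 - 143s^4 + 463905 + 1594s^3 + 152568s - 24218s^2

Testing divisors of the constant over divisors of the leading coefficient, s = 15 is a root, so (s - 15) divides it; the quotient is 6s^4 - 53s^3 + 799s^2 - 12233s - 30927.
Next, s = -13/6 is a root, so (6s + 13) divides it; the quotient is s^3 - 11s^2 + 157s - 2379.
Then s = 13 is a root, so (s - 13) is a factor; dividing leaves s^2 + 2s + 183.
The quadratic s^2 + 2s + 183 has discriminant -728 < 0 and is irreducible over ℤ.

(6s + 13)(s - 13)(s - 15)(s^2 + 2s + 183)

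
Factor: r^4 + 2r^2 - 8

(r^2 + 4)(r^2 - 2)

Substitute u = r^2 to get a quadratic in u, then factor.
r^2 - 2 is irreducible over ℤ (2 is not a perfect square).
r^2 + 4 is irreducible over ℤ (sum of squares).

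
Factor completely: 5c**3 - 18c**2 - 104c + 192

(5c - 8)(c + 4)(c - 6)

Among the possible rational roots, c = -4 is a root, so (c + 4) divides it; the quotient is 5c**2 - 38c + 48.
The remaining quadratic factors as (5c - 8)(c - 6).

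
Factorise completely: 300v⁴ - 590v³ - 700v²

Pull out the common factor 10v², then factor the remaining trinomial.

10v²(5v - 14)(6v + 5)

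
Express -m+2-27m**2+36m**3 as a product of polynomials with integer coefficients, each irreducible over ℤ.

Among the possible rational roots, m = 2/3 is a root, so (3m-2) divides it; the quotient is 12m**2-m-1.
The remaining quadratic factors as (4m+1)(3m-1).

(3m-1)(3m-2)(4m+1)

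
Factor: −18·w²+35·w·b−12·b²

−(2·w−3·b)·(9·w−4·b)

Group: −2·w·(9·w−4·b) + 3·b·(9·w−4·b); both groups contain (9·w−4·b).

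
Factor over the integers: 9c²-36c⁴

Every term has a factor of 9c²; factoring it out leaves -4c²+1.
Recognize a difference of squares with the parts 1 and 2c.

-9c²(2c+1)(2c-1)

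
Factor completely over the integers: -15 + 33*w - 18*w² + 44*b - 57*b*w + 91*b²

(13*b + 3*w - 3)*(7*b - 6*w + 5)

Group: 7*b*(13*b + 3*w - 3) + (-6*w + 5)*(13*b + 3*w - 3); both groups contain (13*b + 3*w - 3).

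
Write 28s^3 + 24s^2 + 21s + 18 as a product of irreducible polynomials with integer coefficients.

(7s + 6)(4s^2 + 3)

Group as (28s^3 + 21s) + (24s^2 + 18) = 7s(4s^2 + 3) + 6(4s^2 + 3).
Both groups share the factor (4s^2 + 3).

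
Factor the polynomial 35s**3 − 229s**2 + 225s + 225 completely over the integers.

Trying the rational-root candidates, s = 5 is a root, giving the factor (s − 5) and quotient 35s**2 − 54s − 45.
The remaining quadratic factors as (7s − 15)(5s + 3).

(5s + 3)(7s − 15)(s − 5)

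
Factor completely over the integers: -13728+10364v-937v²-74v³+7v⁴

Testing divisors of the constant over divisors of the leading coefficient, v = 13 is a root, so (v-13) divides it; the quotient is 7v³+17v²-716v+1056.
Continuing, v = -12 is a root, so (v+12) divides it; the quotient is 7v²-67v+88.
The remaining quadratic factors as (v-8)(7v-11).

(7v-11)(v+12)(v-13)(v-8)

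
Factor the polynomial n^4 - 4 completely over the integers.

Substitute u = n^2 to get a quadratic in u, then factor.
n^2 - 2 is irreducible over ℤ (2 is not a perfect square).
n^2 + 2 is irreducible over ℤ (always positive, so no real roots).

(n^2 + 2)·(n^2 - 2)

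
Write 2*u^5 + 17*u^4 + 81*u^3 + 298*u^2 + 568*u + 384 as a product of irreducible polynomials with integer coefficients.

(2*u + 3)*(u + 2)*(u + 4)*(u^2 + u + 16)

Among the possible rational roots, u = -3/2 is a root, giving the factor (2*u + 3) and quotient u^4 + 7*u^3 + 30*u^2 + 104*u + 128.
Continuing, u = -2 is a root, so (u + 2) is a factor; dividing leaves u^3 + 5*u^2 + 20*u + 64.
Continuing, u = -4 is a root, giving the factor (u + 4) and quotient u^2 + u + 16.
The quadratic u^2 + u + 16 has discriminant -63 < 0 and is irreducible over ℤ.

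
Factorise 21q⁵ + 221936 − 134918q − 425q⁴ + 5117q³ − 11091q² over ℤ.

(3q + 13)(7q − 11)(q − 8)(q² − 15q + 194)

By the rational root theorem, q = 8 is a root, so (q − 8) divides it; the quotient is 21q⁴ − 257q³ + 3061q² + 13397q − 27742.
Continuing, q = 11/7 is a root, so (7q − 11) is a factor; dividing leaves 3q³ − 32q² + 387q + 2522.
Next, q = −13/3 is a root, giving the factor (3q + 13) and quotient q² − 15q + 194.
The quadratic q² − 15q + 194 has discriminant −551 < 0 and is irreducible over ℤ.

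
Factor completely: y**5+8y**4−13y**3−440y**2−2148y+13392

(y+9)(y−4)(y−6)(y**2+9y+62)

Among the possible rational roots, y = 4 is a root, so (y−4) divides it; the quotient is y**4+12y**3+35y**2−300y−3348.
Then y = −9 is a root, so (y+9) divides it; the quotient is y**3+3y**2+8y−372.
Next, y = 6 is a root, giving the factor (y−6) and quotient y**2+9y+62.
The quadratic y**2+9y+62 has discriminant −167 < 0 and is irreducible over ℤ.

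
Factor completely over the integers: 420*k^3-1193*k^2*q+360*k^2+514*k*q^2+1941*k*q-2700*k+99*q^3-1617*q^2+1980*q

(15*k-11*q)*(4*k-9*q+12)*(7*k+q-15)

Group: 7*k*(60*k^2-179*k*q+180*k+99*q^2-132*q) + (q-15)*(60*k^2-179*k*q+180*k+99*q^2-132*q); both groups contain (60*k^2-179*k*q+180*k+99*q^2-132*q), so (7*k+q-15) is a factor with cofactor 60*k^2-179*k*q+180*k+99*q^2-132*q.
The cofactor groups again: 60*k^2-179*k*q+180*k+99*q^2-132*q = 15*k*(4*k-9*q+12) - 11*q*(4*k-9*q+12); both groups contain (4*k-9*q+12), giving (15*k-11*q)*(4*k-9*q+12).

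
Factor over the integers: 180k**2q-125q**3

5q(6k+5q)(6k-5q)

Every term has a factor of 5q. Then 36k**2-25q**2 = (6k)² − (5q)².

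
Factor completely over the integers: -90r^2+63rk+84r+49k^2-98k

-(6r-7k)(15r+7k-14)

Group: -15r(6r-7k) + (-7k+14)(6r-7k); both groups contain (6r-7k).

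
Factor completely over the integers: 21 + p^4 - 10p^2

Substitute u = p^2 to get a quadratic in u, then factor.
p^2 - 3 is irreducible over ℤ (3 is not a perfect square).
p^2 - 7 is irreducible over ℤ (7 is not a perfect square).

(p^2 - 3)(p^2 - 7)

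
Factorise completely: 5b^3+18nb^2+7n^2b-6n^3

-(2n-5b)(3n+b)(n+b)

Group: 2n(-3n^2-4nb-b^2) - 5b(-3n^2-4nb-b^2); both groups contain (-3n^2-4nb-b^2), so (2n-5b) is a factor with cofactor -3n^2-4nb-b^2.
The cofactor groups again: -3n^2-4nb-b^2 = -n(3n+b) - b(3n+b); both groups contain (3n+b), giving -(n+b)(3n+b).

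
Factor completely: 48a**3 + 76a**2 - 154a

Pull out the common factor 2a, then factor the remaining trinomial.

2a(4a + 11)(6a - 7)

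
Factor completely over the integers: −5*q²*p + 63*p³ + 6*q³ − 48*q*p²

(2*q − 3*p)*(3*q − 7*p)*(q + 3*p)

Group: q*(6*q² − 23*q*p + 21*p²) + 3*p*(6*q² − 23*q*p + 21*p²); both groups contain (6*q² − 23*q*p + 21*p²), so (q + 3*p) is a factor with cofactor 6*q² − 23*q*p + 21*p².
The cofactor groups again: 6*q² − 23*q*p + 21*p² = 3*q*(2*q − 3*p) − 7*p*(2*q − 3*p); both groups contain (2*q − 3*p), giving (3*q − 7*p)*(2*q − 3*p).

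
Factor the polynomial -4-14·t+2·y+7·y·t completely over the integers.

(7·t+2)·(y-2)

Group as (7·y·t+2·y) + (-14·t-4) = y·(7·t+2) - 2·(7·t+2).
Both groups share the factor (7·t+2).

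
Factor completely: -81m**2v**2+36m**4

Factor out 9m**2, leaving 4m**2-9v**2, which is a difference of two squares.

9m**2(2m+3v)(2m-3v)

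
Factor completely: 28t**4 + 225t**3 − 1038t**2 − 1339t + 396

Testing divisors of the constant over divisors of the leading coefficient, t = 4 is a root, so (t − 4) divides it; the quotient is 28t**3 + 337t**2 + 310t − 99.
Next, t = −9/7 is a root, so (7t + 9) divides it; the quotient is 4t**2 + 43t − 11.
The remaining quadratic factors as (t + 11)(4t − 1).

(4t − 1)(7t + 9)(t + 11)(t − 4)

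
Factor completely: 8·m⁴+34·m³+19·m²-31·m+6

Testing divisors of the constant over divisors of the leading coefficient, m = -3 is a root, so (m+3) divides it; the quotient is 8·m³+10·m²-11·m+2.
Then m = 1/4 is a root, so (4·m-1) divides it; the quotient is 2·m²+3·m-2.
The remaining quadratic factors as (m+2)(2·m-1).

(2·m-1)·(4·m-1)·(m+2)·(m+3)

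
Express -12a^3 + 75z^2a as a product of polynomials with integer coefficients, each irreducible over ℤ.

3a(5z - 2a)(5z + 2a)

Factor out 3a, leaving 25z^2 - 4a^2, which is a difference of two squares.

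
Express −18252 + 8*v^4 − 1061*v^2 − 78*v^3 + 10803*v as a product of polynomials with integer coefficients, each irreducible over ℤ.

Trying the rational-root candidates, v = 13/2 is a root, so (2*v − 13) is a factor; dividing leaves 4*v^3 − 13*v^2 − 615*v + 1404.
Next, v = 13 is a root, so (v − 13) is a factor; dividing leaves 4*v^2 + 39*v − 108.
The remaining quadratic factors as (v + 12)(4*v − 9).

(2*v − 13)*(4*v − 9)*(v + 12)*(v − 13)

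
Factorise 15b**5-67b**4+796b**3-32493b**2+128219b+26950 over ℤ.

By the rational root theorem, b = 11 is a root, so (b-11) divides it; the quotient is 15b**4+98b**3+1874b**2-11879b-2450.
Continuing, b = -1/5 is a root, giving the factor (5b+1) and quotient 3b**3+19b**2+371b-2450.
Then b = 14/3 is a root, so (3b-14) divides it; the quotient is b**2+11b+175.
The quadratic b**2+11b+175 has discriminant -579 < 0 and is irreducible over ℤ.

(3b-14)(5b+1)(b-11)(b**2+11b+175)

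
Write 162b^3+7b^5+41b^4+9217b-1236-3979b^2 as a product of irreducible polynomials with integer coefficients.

Trying the rational-root candidates, b = 3 is a root, giving the factor (b-3) and quotient 7b^4+62b^3+348b^2-2935b+412.
Then b = 1/7 is a root, so (7b-1) divides it; the quotient is b^3+9b^2+51b-412.
Next, b = 4 is a root, so (b-4) divides it; the quotient is b^2+13b+103.
The quadratic b^2+13b+103 has discriminant -243 < 0 and is irreducible over ℤ.

(7b-1)(b-3)(b-4)(b^2+13b+103)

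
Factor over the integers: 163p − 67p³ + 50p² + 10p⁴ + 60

(2p + 1)(5p + 4)(p − 3)(p − 5)

Testing divisors of the constant over divisors of the leading coefficient, p = −1/2 is a root, giving the factor (2p + 1) and quotient 5p³ − 36p² + 43p + 60.
Next, p = 3 is a root, so (p − 3) divides it; the quotient is 5p² − 21p − 20.
The remaining quadratic factors as (5p + 4)(p − 5).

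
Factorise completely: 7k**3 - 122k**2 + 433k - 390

Trying the rational-root candidates, k = 13 is a root, giving the factor (k - 13) and quotient 7k**2 - 31k + 30.
The remaining quadratic factors as (k - 3)(7k - 10).

(7k - 10)(k - 13)(k - 3)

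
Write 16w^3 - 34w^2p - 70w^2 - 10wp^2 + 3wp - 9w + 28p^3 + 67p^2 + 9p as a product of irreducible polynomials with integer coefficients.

(2w - 4p - 9)(w - p)(8w + 7p + 1)

Group: 2w(8w^2 - wp + w - 7p^2 - p) + (-4p - 9)(8w^2 - wp + w - 7p^2 - p); both groups contain (8w^2 - wp + w - 7p^2 - p), so (2w - 4p - 9) is a factor with cofactor 8w^2 - wp + w - 7p^2 - p.
The cofactor groups again: 8w^2 - wp + w - 7p^2 - p = w(8w + 7p + 1) - p(8w + 7p + 1); both groups contain (8w + 7p + 1), giving (w - p)(8w + 7p + 1).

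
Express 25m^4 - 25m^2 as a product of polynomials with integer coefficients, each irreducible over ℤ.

Pull out the common factor 25m^2, leaving m^2 - 1.
Recognize a difference of squares with the parts m and 1.

25m^2(m + 1)(m - 1)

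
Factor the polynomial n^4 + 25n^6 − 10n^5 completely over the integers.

Pull out the common factor n^4, leaving 25n^2 − 10n + 1.
Recognize a perfect-square trinomial with the parts 1 and 5n.

n^4(5n − 1)^2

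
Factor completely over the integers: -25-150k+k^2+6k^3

Testing divisors of the constant over divisors of the leading coefficient, k = -1/6 is a root, giving the factor (6k+1) and quotient k^2-25.
The remaining quadratic factors as (k+5)(k-5).

(6k+1)(k+5)(k-5)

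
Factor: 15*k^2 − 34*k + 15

(3*k − 5)*(5*k − 3)

Need a pair with product 15·15 = 225 and sum −34: that's −9 and −25.
Split the middle term: 15*k^2 − 9*k − 25*k + 15 = 3*k*(5*k − 3) − 5*(5*k − 3).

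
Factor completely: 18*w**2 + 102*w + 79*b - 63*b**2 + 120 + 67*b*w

-(7*b - 9*w - 15)*(9*b + 2*w + 8)

Group: -7*b*(9*b + 2*w + 8) + (9*w + 15)*(9*b + 2*w + 8); both groups contain (9*b + 2*w + 8).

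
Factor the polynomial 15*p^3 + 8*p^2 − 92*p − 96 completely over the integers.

Trying the rational-root candidates, p = −6/5 is a root, so (5*p + 6) is a factor; dividing leaves 3*p^2 − 2*p − 16.
The remaining quadratic factors as (3*p − 8)(p + 2).

(3*p − 8)*(5*p + 6)*(p + 2)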